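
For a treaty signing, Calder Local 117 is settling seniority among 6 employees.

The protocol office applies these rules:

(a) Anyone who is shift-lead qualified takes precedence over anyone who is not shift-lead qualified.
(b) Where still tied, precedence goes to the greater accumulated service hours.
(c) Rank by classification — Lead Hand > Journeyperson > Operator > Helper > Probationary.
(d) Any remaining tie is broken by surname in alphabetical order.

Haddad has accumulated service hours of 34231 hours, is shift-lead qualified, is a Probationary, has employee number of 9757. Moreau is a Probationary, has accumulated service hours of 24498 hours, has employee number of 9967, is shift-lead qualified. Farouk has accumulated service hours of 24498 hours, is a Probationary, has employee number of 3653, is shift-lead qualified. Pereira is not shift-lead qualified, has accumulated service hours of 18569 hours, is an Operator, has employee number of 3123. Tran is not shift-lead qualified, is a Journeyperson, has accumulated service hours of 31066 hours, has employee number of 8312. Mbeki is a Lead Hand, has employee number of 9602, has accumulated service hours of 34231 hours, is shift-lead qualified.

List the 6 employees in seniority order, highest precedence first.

Mbeki, Haddad, Farouk, Moreau, Tran, Pereira

By the first rule: Mbeki, Haddad, Farouk and Moreau (each shift-lead qualified); then Tran and Pereira (both not shift-lead qualified).
Among Mbeki, Haddad, Farouk and Moreau, by accumulated service hours (higher first): Mbeki and Haddad (34231 hours) before Farouk and Moreau (24498 hours).
Among Mbeki and Haddad, by classification: Mbeki (Lead Hand) before Haddad (Probationary).
Farouk and Moreau are each Probationary, so the next rule applies.
Among Farouk and Moreau, alphabetically by surname: Farouk before Moreau.
Among Tran and Pereira, by accumulated service hours (higher first): Tran (31066 hours) before Pereira (18569 hours).
Full order: Mbeki, Haddad, Farouk, Moreau, Tran, Pereira.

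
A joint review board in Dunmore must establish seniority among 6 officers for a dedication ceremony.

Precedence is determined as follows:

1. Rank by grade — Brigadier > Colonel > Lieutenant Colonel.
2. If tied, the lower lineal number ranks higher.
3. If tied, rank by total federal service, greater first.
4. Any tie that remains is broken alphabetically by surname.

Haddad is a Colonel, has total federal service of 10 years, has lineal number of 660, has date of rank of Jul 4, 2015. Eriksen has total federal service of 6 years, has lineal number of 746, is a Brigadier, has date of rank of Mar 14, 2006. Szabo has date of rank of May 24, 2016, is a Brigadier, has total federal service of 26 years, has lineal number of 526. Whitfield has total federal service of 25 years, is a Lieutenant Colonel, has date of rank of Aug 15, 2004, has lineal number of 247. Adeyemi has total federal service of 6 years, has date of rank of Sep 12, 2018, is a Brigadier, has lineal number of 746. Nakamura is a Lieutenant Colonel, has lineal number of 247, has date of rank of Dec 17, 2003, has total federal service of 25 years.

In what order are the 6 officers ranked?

By grade: Szabo, Adeyemi and Eriksen (Brigadier); then Haddad (Colonel); then Nakamura and Whitfield (Lieutenant Colonel).
Among Szabo, Adeyemi and Eriksen, by lineal number (lower first): Szabo (526) before Adeyemi and Eriksen (746).
Adeyemi and Eriksen both have total federal service 6 years, so the next rule applies.
Among Adeyemi and Eriksen, alphabetically by surname: Adeyemi before Eriksen.
Nakamura and Whitfield both have lineal number 247, so the next rule applies.
Nakamura and Whitfield both have total federal service 25 years, so the next rule applies.
Among Nakamura and Whitfield, alphabetically by surname: Nakamura before Whitfield.
Full order: Szabo, Adeyemi, Eriksen, Haddad, Nakamura, Whitfield.

Szabo, Adeyemi, Eriksen, Haddad, Nakamura, Whitfield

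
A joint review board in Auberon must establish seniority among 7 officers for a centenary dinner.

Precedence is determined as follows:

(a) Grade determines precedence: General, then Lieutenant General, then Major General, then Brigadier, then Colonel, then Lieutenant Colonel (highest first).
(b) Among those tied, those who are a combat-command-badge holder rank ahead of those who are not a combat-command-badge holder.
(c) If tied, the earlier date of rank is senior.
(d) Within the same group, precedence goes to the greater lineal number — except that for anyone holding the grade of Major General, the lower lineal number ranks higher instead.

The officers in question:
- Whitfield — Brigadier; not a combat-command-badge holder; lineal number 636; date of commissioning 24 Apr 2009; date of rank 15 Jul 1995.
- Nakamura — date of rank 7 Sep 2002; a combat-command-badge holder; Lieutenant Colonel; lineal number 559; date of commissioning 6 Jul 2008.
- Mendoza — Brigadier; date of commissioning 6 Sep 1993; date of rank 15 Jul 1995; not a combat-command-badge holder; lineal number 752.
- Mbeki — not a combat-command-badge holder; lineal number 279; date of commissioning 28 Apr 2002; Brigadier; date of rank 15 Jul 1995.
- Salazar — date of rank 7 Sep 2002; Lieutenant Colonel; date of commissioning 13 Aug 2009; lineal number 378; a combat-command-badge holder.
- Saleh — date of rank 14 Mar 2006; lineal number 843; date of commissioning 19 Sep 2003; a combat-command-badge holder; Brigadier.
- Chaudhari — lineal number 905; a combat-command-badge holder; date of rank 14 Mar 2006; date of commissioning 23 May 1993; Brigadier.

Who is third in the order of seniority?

Mendoza

By grade: Chaudhari, Saleh, Mendoza, Whitfield and Mbeki (Brigadier); then Nakamura and Salazar (Lieutenant Colonel).
Among Chaudhari, Saleh, Mendoza, Whitfield and Mbeki, a combat-command-badge holder before not a combat-command-badge holder: Chaudhari and Saleh (a combat-command-badge holder) before Mendoza, Whitfield and Mbeki (not a combat-command-badge holder).
Chaudhari and Saleh both have date of rank 14 Mar 2006, so the next rule applies.
Among Chaudhari and Saleh, by lineal number (higher first): Chaudhari (905) before Saleh (843).
Mendoza, Whitfield and Mbeki all have date of rank 15 Jul 1995, so the next rule applies.
Among Mendoza, Whitfield and Mbeki, by lineal number (higher first): Mendoza (752) before Whitfield (636) before Mbeki (279).
Nakamura and Salazar are each a combat-command-badge holder, so the next rule applies.
Nakamura and Salazar both have date of rank 7 Sep 2002, so the next rule applies.
Among Nakamura and Salazar, by lineal number (higher first): Nakamura (559) before Salazar (378).
Order: Chaudhari, Saleh, Mendoza, Whitfield, Mbeki, Nakamura, Salazar.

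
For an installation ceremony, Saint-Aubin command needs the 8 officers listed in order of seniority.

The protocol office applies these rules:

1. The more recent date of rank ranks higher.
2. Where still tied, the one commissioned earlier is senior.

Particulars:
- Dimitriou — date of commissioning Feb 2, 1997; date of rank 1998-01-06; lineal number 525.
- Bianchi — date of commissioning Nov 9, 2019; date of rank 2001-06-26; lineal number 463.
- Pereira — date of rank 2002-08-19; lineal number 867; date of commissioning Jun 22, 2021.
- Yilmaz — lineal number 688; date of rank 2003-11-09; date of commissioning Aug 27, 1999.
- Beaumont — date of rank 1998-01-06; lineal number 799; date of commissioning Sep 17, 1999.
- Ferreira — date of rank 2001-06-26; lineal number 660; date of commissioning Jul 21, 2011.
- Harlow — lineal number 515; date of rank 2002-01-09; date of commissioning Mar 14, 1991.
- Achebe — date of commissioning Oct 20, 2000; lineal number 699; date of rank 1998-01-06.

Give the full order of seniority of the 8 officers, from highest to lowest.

By date of rank (later first): Yilmaz (2003-11-09); then Pereira (2002-08-19); then Harlow (2002-01-09); then Ferreira and Bianchi (both 2001-06-26); then Dimitriou, Beaumont and Achebe (each 1998-01-06).
Among Ferreira and Bianchi, by date of commissioning (earlier first): Ferreira (Jul 21, 2011) before Bianchi (Nov 9, 2019).
Among Dimitriou, Beaumont and Achebe, by date of commissioning (earlier first): Dimitriou (Feb 2, 1997) before Beaumont (Sep 17, 1999) before Achebe (Oct 20, 2000).
Full order: Yilmaz, Pereira, Harlow, Ferreira, Bianchi, Dimitriou, Beaumont, Achebe.

Yilmaz, Pereira, Harlow, Ferreira, Bianchi, Dimitriou, Beaumont, Achebe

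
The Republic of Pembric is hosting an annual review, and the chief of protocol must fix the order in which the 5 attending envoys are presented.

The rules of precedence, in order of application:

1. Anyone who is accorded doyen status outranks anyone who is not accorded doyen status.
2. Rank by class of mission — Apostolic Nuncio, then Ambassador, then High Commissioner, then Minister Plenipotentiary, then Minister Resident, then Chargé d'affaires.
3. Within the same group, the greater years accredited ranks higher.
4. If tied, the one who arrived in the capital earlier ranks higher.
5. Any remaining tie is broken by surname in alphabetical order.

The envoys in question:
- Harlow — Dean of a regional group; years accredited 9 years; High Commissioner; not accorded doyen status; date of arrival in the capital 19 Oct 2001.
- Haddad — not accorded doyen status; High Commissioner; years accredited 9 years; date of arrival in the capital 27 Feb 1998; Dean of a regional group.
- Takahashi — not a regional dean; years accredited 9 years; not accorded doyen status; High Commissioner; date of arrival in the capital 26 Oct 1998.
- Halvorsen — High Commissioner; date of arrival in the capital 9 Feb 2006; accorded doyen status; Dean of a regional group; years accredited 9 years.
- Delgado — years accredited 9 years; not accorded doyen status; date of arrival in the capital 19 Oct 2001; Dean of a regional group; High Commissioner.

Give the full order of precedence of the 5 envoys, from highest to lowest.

Halvorsen, Haddad, Takahashi, Delgado, Harlow

By the first rule: Halvorsen (accorded doyen status); then Haddad, Takahashi, Delgado and Harlow (each not accorded doyen status).
Haddad, Takahashi, Delgado and Harlow are each High Commissioner, so the next rule applies.
Haddad, Takahashi, Delgado and Harlow all have years accredited 9 years, so the next rule applies.
Among Haddad, Takahashi, Delgado and Harlow, by date of arrival in the capital (earlier first): Haddad (27 Feb 1998) before Takahashi (26 Oct 1998) before Delgado and Harlow (19 Oct 2001).
Among Delgado and Harlow, alphabetically by surname: Delgado before Harlow.
Full order: Halvorsen, Haddad, Takahashi, Delgado, Harlow.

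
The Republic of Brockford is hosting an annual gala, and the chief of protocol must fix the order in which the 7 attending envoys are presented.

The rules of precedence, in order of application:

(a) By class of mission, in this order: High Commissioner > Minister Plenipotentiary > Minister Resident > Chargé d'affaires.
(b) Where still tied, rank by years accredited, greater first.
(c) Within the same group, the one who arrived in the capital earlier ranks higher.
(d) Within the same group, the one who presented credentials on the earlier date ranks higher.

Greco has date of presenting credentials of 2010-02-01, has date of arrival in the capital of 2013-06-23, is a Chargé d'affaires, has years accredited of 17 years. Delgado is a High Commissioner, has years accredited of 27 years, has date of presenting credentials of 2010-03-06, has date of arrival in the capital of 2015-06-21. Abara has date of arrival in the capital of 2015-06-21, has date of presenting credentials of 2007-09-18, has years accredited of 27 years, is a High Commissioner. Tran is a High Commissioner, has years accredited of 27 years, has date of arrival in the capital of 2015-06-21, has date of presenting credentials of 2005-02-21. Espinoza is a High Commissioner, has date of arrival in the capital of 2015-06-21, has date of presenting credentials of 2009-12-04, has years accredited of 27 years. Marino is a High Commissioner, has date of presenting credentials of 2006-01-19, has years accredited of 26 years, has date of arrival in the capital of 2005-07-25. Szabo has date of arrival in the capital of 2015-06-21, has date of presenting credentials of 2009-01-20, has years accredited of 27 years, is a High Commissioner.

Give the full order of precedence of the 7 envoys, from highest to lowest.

By class of mission: Tran, Abara, Szabo, Espinoza, Delgado and Marino (High Commissioner); then Greco (Chargé d'affaires).
Among Tran, Abara, Szabo, Espinoza, Delgado and Marino, by years accredited (higher first): Tran, Abara, Szabo, Espinoza and Delgado (27 years) before Marino (26 years).
Tran, Abara, Szabo, Espinoza and Delgado all have date of arrival in the capital 2015-06-21, so the next rule applies.
Among Tran, Abara, Szabo, Espinoza and Delgado, by date of presenting credentials (earlier first): Tran (2005-02-21) before Abara (2007-09-18) before Szabo (2009-01-20) before Espinoza (2009-12-04) before Delgado (2010-03-06).
Full order: Tran, Abara, Szabo, Espinoza, Delgado, Marino, Greco.

Tran, Abara, Szabo, Espinoza, Delgado, Marino, Greco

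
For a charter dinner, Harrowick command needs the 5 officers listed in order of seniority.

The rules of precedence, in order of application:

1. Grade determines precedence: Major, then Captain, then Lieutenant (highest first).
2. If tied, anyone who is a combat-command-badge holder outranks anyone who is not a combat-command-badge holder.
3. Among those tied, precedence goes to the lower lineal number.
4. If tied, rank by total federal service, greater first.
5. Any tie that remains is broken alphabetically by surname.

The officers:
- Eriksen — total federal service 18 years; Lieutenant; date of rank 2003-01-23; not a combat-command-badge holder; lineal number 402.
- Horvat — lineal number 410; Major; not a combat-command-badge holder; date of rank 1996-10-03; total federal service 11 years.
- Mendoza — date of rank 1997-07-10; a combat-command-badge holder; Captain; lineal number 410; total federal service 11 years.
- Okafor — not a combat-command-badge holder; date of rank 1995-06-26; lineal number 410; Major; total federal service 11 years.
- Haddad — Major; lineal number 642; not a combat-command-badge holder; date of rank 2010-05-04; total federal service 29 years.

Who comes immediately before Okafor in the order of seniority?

By grade: Horvat, Okafor and Haddad (Major); then Mendoza (Captain); then Eriksen (Lieutenant).
Horvat, Okafor and Haddad are each not a combat-command-badge holder, so the next rule applies.
Among Horvat, Okafor and Haddad, by lineal number (lower first): Horvat and Okafor (410) before Haddad (642).
Horvat and Okafor both have total federal service 11 years, so the next rule applies.
Among Horvat and Okafor, alphabetically by surname: Horvat before Okafor.
Order: Horvat, Okafor, Haddad, Mendoza, Eriksen.

Horvat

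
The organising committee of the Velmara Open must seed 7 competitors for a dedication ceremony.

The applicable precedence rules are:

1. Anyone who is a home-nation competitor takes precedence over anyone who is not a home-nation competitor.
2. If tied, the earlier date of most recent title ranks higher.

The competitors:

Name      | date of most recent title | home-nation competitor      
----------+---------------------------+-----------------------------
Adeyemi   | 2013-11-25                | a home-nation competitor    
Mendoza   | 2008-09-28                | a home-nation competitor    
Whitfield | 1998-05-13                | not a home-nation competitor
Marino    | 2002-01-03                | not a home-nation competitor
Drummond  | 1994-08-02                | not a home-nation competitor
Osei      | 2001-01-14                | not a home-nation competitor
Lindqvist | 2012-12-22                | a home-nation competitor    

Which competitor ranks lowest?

Marino

By the first rule: Mendoza, Lindqvist and Adeyemi (each a home-nation competitor); then Drummond, Whitfield, Osei and Marino (each not a home-nation competitor).
Among Mendoza, Lindqvist and Adeyemi, by date of most recent title (earlier first): Mendoza (2008-09-28) before Lindqvist (2012-12-22) before Adeyemi (2013-11-25).
Among Drummond, Whitfield, Osei and Marino, by date of most recent title (earlier first): Drummond (1994-08-02) before Whitfield (1998-05-13) before Osei (2001-01-14) before Marino (2002-01-03).
Order: Mendoza, Lindqvist, Adeyemi, Drummond, Whitfield, Osei, Marino.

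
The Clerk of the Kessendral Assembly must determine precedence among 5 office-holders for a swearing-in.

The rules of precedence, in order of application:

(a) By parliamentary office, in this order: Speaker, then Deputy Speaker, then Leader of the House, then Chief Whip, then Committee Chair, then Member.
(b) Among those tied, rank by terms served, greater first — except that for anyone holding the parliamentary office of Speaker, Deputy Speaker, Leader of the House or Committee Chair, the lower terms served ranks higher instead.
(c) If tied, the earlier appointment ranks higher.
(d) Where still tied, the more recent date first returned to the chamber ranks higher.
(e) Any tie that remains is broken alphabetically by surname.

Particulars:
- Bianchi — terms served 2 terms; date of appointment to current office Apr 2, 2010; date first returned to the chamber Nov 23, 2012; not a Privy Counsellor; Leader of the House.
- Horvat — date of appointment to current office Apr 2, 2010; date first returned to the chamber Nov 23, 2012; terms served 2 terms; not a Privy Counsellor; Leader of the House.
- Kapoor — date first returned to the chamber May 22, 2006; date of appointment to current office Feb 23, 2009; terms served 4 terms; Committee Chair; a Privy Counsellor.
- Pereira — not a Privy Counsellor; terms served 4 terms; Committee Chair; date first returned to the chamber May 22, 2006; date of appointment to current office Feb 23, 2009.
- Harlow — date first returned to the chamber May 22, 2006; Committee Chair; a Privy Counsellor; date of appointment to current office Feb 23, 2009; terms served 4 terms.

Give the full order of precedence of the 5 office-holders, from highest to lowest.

By parliamentary office: Bianchi and Horvat (Leader of the House); then Harlow, Kapoor and Pereira (Committee Chair).
Bianchi and Horvat both have terms served 2 terms, so the next rule applies.
Bianchi and Horvat both have date of appointment to current office Apr 2, 2010, so the next rule applies.
Bianchi and Horvat both have date first returned to the chamber Nov 23, 2012, so the next rule applies.
Among Bianchi and Horvat, alphabetically by surname: Bianchi before Horvat.
Harlow, Kapoor and Pereira all have terms served 4 terms, so the next rule applies.
Harlow, Kapoor and Pereira all have date of appointment to current office Feb 23, 2009, so the next rule applies.
Harlow, Kapoor and Pereira all have date first returned to the chamber May 22, 2006, so the next rule applies.
Among Harlow, Kapoor and Pereira, alphabetically by surname: Harlow before Kapoor before Pereira.
Full order: Bianchi, Horvat, Harlow, Kapoor, Pereira.

Bianchi, Horvat, Harlow, Kapoor, Pereira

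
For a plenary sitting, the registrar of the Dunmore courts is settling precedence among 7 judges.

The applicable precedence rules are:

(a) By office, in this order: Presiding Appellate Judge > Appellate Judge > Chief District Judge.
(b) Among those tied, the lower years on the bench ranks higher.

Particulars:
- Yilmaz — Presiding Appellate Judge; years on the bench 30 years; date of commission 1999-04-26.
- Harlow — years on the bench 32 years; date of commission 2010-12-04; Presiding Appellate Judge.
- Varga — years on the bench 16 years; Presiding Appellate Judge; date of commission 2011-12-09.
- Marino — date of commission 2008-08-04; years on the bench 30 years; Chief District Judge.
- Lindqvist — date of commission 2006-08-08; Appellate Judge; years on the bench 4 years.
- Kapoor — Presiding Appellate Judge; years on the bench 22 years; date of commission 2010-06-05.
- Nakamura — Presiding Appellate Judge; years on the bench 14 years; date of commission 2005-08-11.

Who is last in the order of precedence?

By office: Nakamura, Varga, Kapoor, Yilmaz and Harlow (Presiding Appellate Judge); then Lindqvist (Appellate Judge); then Marino (Chief District Judge).
Among Nakamura, Varga, Kapoor, Yilmaz and Harlow, by years on the bench (lower first): Nakamura (14 years) before Varga (16 years) before Kapoor (22 years) before Yilmaz (30 years) before Harlow (32 years).
Order: Nakamura, Varga, Kapoor, Yilmaz, Harlow, Lindqvist, Marino.

Marino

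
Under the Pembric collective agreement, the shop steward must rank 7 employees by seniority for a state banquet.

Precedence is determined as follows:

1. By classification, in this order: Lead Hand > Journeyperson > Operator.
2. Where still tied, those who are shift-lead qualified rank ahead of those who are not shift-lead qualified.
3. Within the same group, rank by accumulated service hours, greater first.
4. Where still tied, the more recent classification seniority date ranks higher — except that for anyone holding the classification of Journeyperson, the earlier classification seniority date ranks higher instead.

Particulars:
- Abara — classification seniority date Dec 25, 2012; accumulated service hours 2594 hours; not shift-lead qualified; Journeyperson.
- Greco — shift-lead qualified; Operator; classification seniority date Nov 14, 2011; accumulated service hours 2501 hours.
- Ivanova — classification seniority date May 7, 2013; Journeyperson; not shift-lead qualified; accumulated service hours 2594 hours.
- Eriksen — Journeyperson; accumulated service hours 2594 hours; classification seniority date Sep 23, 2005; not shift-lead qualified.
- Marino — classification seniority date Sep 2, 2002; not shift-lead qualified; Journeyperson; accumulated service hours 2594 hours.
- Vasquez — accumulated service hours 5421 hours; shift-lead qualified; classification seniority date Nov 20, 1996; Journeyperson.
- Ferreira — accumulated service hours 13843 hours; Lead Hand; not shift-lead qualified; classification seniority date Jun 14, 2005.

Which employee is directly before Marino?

Vasquez

By classification: Ferreira (Lead Hand); then Vasquez, Marino, Eriksen, Abara and Ivanova (Journeyperson); then Greco (Operator).
Among Vasquez, Marino, Eriksen, Abara and Ivanova, shift-lead qualified before not shift-lead qualified: Vasquez (shift-lead qualified) before Marino, Eriksen, Abara and Ivanova (not shift-lead qualified).
Marino, Eriksen, Abara and Ivanova all have accumulated service hours 2594 hours, so the next rule applies.
Among Marino, Eriksen, Abara and Ivanova, by classification seniority date (earlier first) (reversed rule for this group): Marino (Sep 2, 2002) before Eriksen (Sep 23, 2005) before Abara (Dec 25, 2012) before Ivanova (May 7, 2013).
Order: Ferreira, Vasquez, Marino, Eriksen, Abara, Ivanova, Greco.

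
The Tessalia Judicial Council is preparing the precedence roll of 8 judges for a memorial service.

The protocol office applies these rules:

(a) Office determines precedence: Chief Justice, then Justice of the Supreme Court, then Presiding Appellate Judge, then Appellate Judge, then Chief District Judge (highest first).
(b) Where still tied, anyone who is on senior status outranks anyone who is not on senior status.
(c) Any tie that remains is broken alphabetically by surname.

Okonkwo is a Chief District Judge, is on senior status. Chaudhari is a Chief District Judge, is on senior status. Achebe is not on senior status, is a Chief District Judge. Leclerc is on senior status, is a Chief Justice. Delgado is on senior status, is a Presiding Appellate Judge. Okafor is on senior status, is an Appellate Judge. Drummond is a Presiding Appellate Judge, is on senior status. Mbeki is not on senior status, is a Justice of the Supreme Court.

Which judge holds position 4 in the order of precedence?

By office: Leclerc (Chief Justice); then Mbeki (Justice of the Supreme Court); then Delgado and Drummond (Presiding Appellate Judge); then Okafor (Appellate Judge); then Chaudhari, Okonkwo and Achebe (Chief District Judge).
Delgado and Drummond are each on senior status, so the next rule applies.
Among Delgado and Drummond, alphabetically by surname: Delgado before Drummond.
Among Chaudhari, Okonkwo and Achebe, on senior status before not on senior status: Chaudhari and Okonkwo (on senior status) before Achebe (not on senior status).
Among Chaudhari and Okonkwo, alphabetically by surname: Chaudhari before Okonkwo.
Order: Leclerc, Mbeki, Delgado, Drummond, Okafor, Chaudhari, Okonkwo, Achebe.

Drummond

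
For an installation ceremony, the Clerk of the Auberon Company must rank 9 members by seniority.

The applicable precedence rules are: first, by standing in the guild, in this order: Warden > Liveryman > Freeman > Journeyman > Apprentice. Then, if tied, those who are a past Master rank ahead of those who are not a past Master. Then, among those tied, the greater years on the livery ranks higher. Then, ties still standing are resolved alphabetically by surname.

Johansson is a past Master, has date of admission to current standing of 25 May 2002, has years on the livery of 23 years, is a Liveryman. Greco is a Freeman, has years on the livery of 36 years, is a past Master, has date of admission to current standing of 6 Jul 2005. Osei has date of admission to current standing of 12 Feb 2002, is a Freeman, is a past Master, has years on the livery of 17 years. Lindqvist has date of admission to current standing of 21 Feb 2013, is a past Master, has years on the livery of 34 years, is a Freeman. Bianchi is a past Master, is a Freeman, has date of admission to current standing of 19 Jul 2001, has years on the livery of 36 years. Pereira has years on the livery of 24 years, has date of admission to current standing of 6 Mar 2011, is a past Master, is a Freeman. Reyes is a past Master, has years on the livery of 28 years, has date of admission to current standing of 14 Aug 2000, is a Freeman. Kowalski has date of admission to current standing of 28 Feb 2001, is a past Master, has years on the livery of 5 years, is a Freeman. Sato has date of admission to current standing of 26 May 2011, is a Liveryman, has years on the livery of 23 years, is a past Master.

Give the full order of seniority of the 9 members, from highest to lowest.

By standing in the guild: Johansson and Sato (Liveryman); then Bianchi, Greco, Lindqvist, Reyes, Pereira, Osei and Kowalski (Freeman).
Johansson and Sato are each a past Master, so the next rule applies.
Johansson and Sato both have years on the livery 23 years, so the next rule applies.
Among Johansson and Sato, alphabetically by surname: Johansson before Sato.
Bianchi, Greco, Lindqvist, Reyes, Pereira, Osei and Kowalski are each a past Master, so the next rule applies.
Among Bianchi, Greco, Lindqvist, Reyes, Pereira, Osei and Kowalski, by years on the livery (higher first): Bianchi and Greco (36 years) before Lindqvist (34 years) before Reyes (28 years) before Pereira (24 years) before Osei (17 years) before Kowalski (5 years).
Among Bianchi and Greco, alphabetically by surname: Bianchi before Greco.
Full order: Johansson, Sato, Bianchi, Greco, Lindqvist, Reyes, Pereira, Osei, Kowalski.

Johansson, Sato, Bianchi, Greco, Lindqvist, Reyes, Pereira, Osei, Kowalski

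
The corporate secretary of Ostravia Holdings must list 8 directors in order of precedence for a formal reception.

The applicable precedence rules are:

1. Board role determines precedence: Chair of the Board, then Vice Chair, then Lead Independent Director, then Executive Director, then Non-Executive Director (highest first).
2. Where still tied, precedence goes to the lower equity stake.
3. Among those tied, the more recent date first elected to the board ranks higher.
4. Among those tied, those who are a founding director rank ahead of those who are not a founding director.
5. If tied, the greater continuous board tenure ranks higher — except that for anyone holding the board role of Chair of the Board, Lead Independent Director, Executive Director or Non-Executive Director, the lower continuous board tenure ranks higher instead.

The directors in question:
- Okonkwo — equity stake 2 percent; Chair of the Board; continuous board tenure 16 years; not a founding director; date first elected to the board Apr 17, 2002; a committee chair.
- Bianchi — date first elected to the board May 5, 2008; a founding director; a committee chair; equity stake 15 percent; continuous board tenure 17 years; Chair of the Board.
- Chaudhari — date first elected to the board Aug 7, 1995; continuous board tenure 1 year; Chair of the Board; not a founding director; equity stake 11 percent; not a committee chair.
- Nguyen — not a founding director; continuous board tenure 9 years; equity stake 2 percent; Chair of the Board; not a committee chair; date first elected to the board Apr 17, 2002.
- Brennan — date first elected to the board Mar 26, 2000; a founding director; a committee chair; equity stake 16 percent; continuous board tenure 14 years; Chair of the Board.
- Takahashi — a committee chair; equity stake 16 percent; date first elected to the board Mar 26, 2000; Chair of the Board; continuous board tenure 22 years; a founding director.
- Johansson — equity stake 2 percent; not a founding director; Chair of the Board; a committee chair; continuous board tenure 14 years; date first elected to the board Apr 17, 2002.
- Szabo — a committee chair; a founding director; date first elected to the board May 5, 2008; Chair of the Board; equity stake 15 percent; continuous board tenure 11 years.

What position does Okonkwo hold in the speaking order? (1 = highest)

3

By board role: Nguyen, Johansson, Okonkwo, Chaudhari, Szabo, Bianchi, Brennan and Takahashi (Chair of the Board).
Among Nguyen, Johansson, Okonkwo, Chaudhari, Szabo, Bianchi, Brennan and Takahashi, by equity stake (lower first): Nguyen, Johansson and Okonkwo (2 percent) before Chaudhari (11 percent) before Szabo and Bianchi (15 percent) before Brennan and Takahashi (16 percent).
Nguyen, Johansson and Okonkwo all have date first elected to the board Apr 17, 2002, so the next rule applies.
Nguyen, Johansson and Okonkwo are each not a founding director, so the next rule applies.
Among Nguyen, Johansson and Okonkwo, by continuous board tenure (lower first) (reversed rule for this group): Nguyen (9 years) before Johansson (14 years) before Okonkwo (16 years).
Szabo and Bianchi both have date first elected to the board May 5, 2008, so the next rule applies.
Szabo and Bianchi are each a founding director, so the next rule applies.
Among Szabo and Bianchi, by continuous board tenure (lower first) (reversed rule for this group): Szabo (11 years) before Bianchi (17 years).
Brennan and Takahashi both have date first elected to the board Mar 26, 2000, so the next rule applies.
Brennan and Takahashi are each a founding director, so the next rule applies.
Among Brennan and Takahashi, by continuous board tenure (lower first) (reversed rule for this group): Brennan (14 years) before Takahashi (22 years).
Order: Nguyen, Johansson, Okonkwo, Chaudhari, Szabo, Bianchi, Brennan, Takahashi. So position 3.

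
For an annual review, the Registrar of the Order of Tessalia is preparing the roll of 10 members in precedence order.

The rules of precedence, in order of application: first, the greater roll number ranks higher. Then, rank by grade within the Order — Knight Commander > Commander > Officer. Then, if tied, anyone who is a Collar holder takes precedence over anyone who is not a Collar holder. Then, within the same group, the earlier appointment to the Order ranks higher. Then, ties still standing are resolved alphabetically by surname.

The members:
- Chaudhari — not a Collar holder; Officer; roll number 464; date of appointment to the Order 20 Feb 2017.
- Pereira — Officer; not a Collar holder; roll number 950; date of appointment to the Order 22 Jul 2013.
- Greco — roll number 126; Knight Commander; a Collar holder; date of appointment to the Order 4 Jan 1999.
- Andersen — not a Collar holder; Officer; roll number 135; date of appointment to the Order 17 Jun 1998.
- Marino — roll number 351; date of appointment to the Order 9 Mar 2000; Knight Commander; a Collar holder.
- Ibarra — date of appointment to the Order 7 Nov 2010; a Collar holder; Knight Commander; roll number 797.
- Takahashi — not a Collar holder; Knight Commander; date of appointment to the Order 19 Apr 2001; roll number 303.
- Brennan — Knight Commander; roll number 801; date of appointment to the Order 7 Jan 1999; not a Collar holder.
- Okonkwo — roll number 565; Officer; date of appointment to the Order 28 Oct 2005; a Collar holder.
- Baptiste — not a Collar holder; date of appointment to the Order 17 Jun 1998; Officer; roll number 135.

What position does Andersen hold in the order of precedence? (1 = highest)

By roll number (higher first): Pereira (950); then Brennan (801); then Ibarra (797); then Okonkwo (565); then Chaudhari (464); then Marino (351); then Takahashi (303); then Andersen and Baptiste (both 135); then Greco (126).
Andersen and Baptiste are each Officer, so the next rule applies.
Andersen and Baptiste are each not a Collar holder, so the next rule applies.
Andersen and Baptiste both have date of appointment to the Order 17 Jun 1998, so the next rule applies.
Among Andersen and Baptiste, alphabetically by surname: Andersen before Baptiste.
Order: Pereira, Brennan, Ibarra, Okonkwo, Chaudhari, Marino, Takahashi, Andersen, Baptiste, Greco. So position 8.

8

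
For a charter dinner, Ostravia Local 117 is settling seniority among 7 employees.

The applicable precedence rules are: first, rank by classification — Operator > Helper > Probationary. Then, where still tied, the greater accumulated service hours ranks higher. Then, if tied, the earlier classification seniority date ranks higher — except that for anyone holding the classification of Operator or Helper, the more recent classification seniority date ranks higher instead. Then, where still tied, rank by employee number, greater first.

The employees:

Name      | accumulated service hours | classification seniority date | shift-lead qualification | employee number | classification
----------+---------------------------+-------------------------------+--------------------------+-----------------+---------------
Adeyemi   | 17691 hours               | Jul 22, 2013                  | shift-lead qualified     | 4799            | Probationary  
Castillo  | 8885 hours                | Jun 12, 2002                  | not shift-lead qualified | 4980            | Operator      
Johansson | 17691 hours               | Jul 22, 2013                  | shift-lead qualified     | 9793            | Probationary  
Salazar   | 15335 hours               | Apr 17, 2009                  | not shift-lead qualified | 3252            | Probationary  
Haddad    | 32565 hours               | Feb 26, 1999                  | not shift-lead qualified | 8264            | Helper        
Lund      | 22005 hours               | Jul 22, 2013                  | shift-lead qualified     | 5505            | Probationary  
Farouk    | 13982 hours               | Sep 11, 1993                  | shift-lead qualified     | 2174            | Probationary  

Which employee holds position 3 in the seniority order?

By classification: Castillo (Operator); then Haddad (Helper); then Lund, Johansson, Adeyemi, Salazar and Farouk (Probationary).
Among Lund, Johansson, Adeyemi, Salazar and Farouk, by accumulated service hours (higher first): Lund (22005 hours) before Johansson and Adeyemi (17691 hours) before Salazar (15335 hours) before Farouk (13982 hours).
Johansson and Adeyemi both have classification seniority date Jul 22, 2013, so the next rule applies.
Among Johansson and Adeyemi, by employee number (higher first): Johansson (9793) before Adeyemi (4799).
Order: Castillo, Haddad, Lund, Johansson, Adeyemi, Salazar, Farouk.

Lund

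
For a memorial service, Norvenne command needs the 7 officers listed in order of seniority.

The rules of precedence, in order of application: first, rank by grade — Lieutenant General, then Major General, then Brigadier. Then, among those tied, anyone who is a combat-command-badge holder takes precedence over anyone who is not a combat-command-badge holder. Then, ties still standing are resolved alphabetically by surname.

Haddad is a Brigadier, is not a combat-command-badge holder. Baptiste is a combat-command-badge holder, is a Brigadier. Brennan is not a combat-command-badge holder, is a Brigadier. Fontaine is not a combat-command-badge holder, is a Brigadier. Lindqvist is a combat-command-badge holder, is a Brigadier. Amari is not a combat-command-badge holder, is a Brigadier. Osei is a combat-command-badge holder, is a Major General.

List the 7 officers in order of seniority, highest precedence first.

Osei, Baptiste, Lindqvist, Amari, Brennan, Fontaine, Haddad

By grade: Osei (Major General); then Baptiste, Lindqvist, Amari, Brennan, Fontaine and Haddad (Brigadier).
Among Baptiste, Lindqvist, Amari, Brennan, Fontaine and Haddad, a combat-command-badge holder before not a combat-command-badge holder: Baptiste and Lindqvist (a combat-command-badge holder) before Amari, Brennan, Fontaine and Haddad (not a combat-command-badge holder).
Among Baptiste and Lindqvist, alphabetically by surname: Baptiste before Lindqvist.
Among Amari, Brennan, Fontaine and Haddad, alphabetically by surname: Amari before Brennan before Fontaine before Haddad.
Full order: Osei, Baptiste, Lindqvist, Amari, Brennan, Fontaine, Haddad.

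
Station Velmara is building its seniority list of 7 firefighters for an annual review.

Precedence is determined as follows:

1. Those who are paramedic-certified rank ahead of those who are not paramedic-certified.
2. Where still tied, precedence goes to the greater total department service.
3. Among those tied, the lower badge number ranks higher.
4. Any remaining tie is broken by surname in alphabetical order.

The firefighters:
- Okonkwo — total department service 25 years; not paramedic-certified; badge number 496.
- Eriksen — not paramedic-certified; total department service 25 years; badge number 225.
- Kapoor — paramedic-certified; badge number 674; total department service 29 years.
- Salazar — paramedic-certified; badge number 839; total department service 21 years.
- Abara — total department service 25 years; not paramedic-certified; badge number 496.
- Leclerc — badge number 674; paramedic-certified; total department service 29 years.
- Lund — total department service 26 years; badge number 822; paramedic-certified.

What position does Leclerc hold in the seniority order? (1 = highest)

2

By the first rule: Kapoor, Leclerc, Lund and Salazar (each paramedic-certified); then Eriksen, Abara and Okonkwo (each not paramedic-certified).
Among Kapoor, Leclerc, Lund and Salazar, by total department service (higher first): Kapoor and Leclerc (29 years) before Lund (26 years) before Salazar (21 years).
Kapoor and Leclerc both have badge number 674, so the next rule applies.
Among Kapoor and Leclerc, alphabetically by surname: Kapoor before Leclerc.
Eriksen, Abara and Okonkwo all have total department service 25 years, so the next rule applies.
Among Eriksen, Abara and Okonkwo, by badge number (lower first): Eriksen (225) before Abara and Okonkwo (496).
Among Abara and Okonkwo, alphabetically by surname: Abara before Okonkwo.
Order: Kapoor, Leclerc, Lund, Salazar, Eriksen, Abara, Okonkwo. So position 2.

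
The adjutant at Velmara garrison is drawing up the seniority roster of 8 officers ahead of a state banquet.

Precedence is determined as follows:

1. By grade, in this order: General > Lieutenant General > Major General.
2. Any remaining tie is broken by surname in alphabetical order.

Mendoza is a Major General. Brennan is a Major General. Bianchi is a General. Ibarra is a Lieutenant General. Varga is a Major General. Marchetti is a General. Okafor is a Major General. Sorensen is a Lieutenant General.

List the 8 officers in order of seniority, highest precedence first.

By grade: Bianchi and Marchetti (General); then Ibarra and Sorensen (Lieutenant General); then Brennan, Mendoza, Okafor and Varga (Major General).
Among Bianchi and Marchetti, alphabetically by surname: Bianchi before Marchetti.
Among Ibarra and Sorensen, alphabetically by surname: Ibarra before Sorensen.
Among Brennan, Mendoza, Okafor and Varga, alphabetically by surname: Brennan before Mendoza before Okafor before Varga.
Full order: Bianchi, Marchetti, Ibarra, Sorensen, Brennan, Mendoza, Okafor, Varga.

Bianchi, Marchetti, Ibarra, Sorensen, Brennan, Mendoza, Okafor, Varga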